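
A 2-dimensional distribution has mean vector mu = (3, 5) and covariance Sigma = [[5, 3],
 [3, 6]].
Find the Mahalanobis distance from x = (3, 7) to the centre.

Step 1 — centre the observation: (x - mu) = (0, 2).

Step 2 — invert Sigma. det(Sigma) = 5·6 - (3)² = 21.
  Sigma^{-1} = (1/det) · [[d, -b], [-b, a]] = [[0.2857, -0.1429],
 [-0.1429, 0.2381]].

Step 3 — form the quadratic (x - mu)^T · Sigma^{-1} · (x - mu):
  Sigma^{-1} · (x - mu) = (-0.2857, 0.4762).
  (x - mu)^T · [Sigma^{-1} · (x - mu)] = (0)·(-0.2857) + (2)·(0.4762) = 0.9524.

Step 4 — take square root: d = √(0.9524) ≈ 0.9759.

d(x, mu) = √(0.9524) ≈ 0.9759


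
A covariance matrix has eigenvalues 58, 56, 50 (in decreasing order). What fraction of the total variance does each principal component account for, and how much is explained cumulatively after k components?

Step 1 — total variance = trace(Sigma) = Σ λ_i = 58 + 56 + 50 = 164.

Step 2 — fraction explained by component i = λ_i / Σ λ:
  PC1: 58/164 = 0.3537
  PC2: 56/164 = 0.3415
  PC3: 50/164 = 0.3049

Step 3 — cumulative fraction after k components = (λ_1 + ... + λ_k) / Σ λ:
  k = 1: 58/164 = 0.3537
  k = 2: (58 + 56)/164 = 114/164 = 0.6951
  k = 3: (58 + 56 + 50)/164 = 164/164 = 1

Summary (fraction, with percent):

explained: PC1 0.3537 (35.37%), PC2 0.3415 (34.15%), PC3 0.3049 (30.49%);  cumulative: 0.3537, 0.6951, 1


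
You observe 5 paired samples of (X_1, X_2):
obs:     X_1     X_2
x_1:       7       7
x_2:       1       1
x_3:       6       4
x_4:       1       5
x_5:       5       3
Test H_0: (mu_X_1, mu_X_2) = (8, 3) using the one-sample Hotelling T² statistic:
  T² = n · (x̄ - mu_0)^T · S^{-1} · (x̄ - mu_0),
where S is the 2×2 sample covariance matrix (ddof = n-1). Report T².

Step 1 — sample mean vector:
  mean(X_1) = (7 + 1 + 6 + 1 + 5) / 5 = 20/5 = 4
  mean(X_2) = (7 + 1 + 4 + 5 + 3) / 5 = 20/5 = 4
  x̄ = (4, 4),  deviation x̄ - mu_0 = (4, 4) - (8, 3) = (-4, 1).

Step 2 — sample covariance matrix, S[i,j] = (1/(n-1)) · Σ_k (x_{k,i} - mean_i) · (x_{k,j} - mean_j), divisor n-1 = 4:
  S[X_1,X_1] = ((3)·(3) + (-3)·(-3) + (2)·(2) + (-3)·(-3) + (1)·(1)) / 4 = 32/4 = 8
  S[X_1,X_2] = ((3)·(3) + (-3)·(-3) + (2)·(0) + (-3)·(1) + (1)·(-1)) / 4 = 14/4 = 3.5
  S[X_2,X_2] = ((3)·(3) + (-3)·(-3) + (0)·(0) + (1)·(1) + (-1)·(-1)) / 4 = 20/4 = 5
  S = [[8, 3.5],
 [3.5, 5]].

Step 3 — invert S. det(S) = 8·5 - (3.5)² = 27.75.
  S^{-1} = (1/det) · [[d, -b], [-b, a]] = [[0.1802, -0.1261],
 [-0.1261, 0.2883]].

Step 4 — quadratic form (x̄ - mu_0)^T · S^{-1} · (x̄ - mu_0):
  S^{-1} · (x̄ - mu_0) = (-0.8468, 0.7928),
  (x̄ - mu_0)^T · [...] = (-4)·(-0.8468) + (1)·(0.7928) = 4.1802.

Step 5 — scale by n: T² = 5 · 4.1802 = 20.9009.

T² ≈ 20.9009


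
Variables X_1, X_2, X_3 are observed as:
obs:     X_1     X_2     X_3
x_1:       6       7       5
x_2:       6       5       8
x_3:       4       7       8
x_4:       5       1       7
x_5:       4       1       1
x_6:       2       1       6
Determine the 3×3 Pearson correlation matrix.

Step 1 — column means:
  mean(X_1) = (6 + 6 + 4 + 5 + 4 + 2) / 6 = 27/6 = 4.5
  mean(X_2) = (7 + 5 + 7 + 1 + 1 + 1) / 6 = 22/6 = 3.6667
  mean(X_3) = (5 + 8 + 8 + 7 + 1 + 6) / 6 = 35/6 = 5.8333

Step 2 — sample variances and covariances s[i,j] = (1/(n-1)) · Σ_k (x_{k,i} - mean_i) · (x_{k,j} - mean_j), with n-1 = 5:
  s[X_1,X_1] = ((1.5)·(1.5) + (1.5)·(1.5) + (-0.5)·(-0.5) + (0.5)·(0.5) + (-0.5)·(-0.5) + (-2.5)·(-2.5)) / 5 = 11.5/5 = 2.3
  s[X_1,X_2] = ((1.5)·(3.3333) + (1.5)·(1.3333) + (-0.5)·(3.3333) + (0.5)·(-2.6667) + (-0.5)·(-2.6667) + (-2.5)·(-2.6667)) / 5 = 12/5 = 2.4
  s[X_1,X_3] = ((1.5)·(-0.8333) + (1.5)·(2.1667) + (-0.5)·(2.1667) + (0.5)·(1.1667) + (-0.5)·(-4.8333) + (-2.5)·(0.1667)) / 5 = 3.5/5 = 0.7
  s[X_2,X_2] = ((3.3333)·(3.3333) + (1.3333)·(1.3333) + (3.3333)·(3.3333) + (-2.6667)·(-2.6667) + (-2.6667)·(-2.6667) + (-2.6667)·(-2.6667)) / 5 = 45.3333/5 = 9.0667
  s[X_2,X_3] = ((3.3333)·(-0.8333) + (1.3333)·(2.1667) + (3.3333)·(2.1667) + (-2.6667)·(1.1667) + (-2.6667)·(-4.8333) + (-2.6667)·(0.1667)) / 5 = 16.6667/5 = 3.3333
  s[X_3,X_3] = ((-0.8333)·(-0.8333) + (2.1667)·(2.1667) + (2.1667)·(2.1667) + (1.1667)·(1.1667) + (-4.8333)·(-4.8333) + (0.1667)·(0.1667)) / 5 = 34.8333/5 = 6.9667
  Sample standard deviations s_i = √(s[i,i]):
  s(X_1) = √(2.3) = 1.5166
  s(X_2) = √(9.0667) = 3.0111
  s(X_3) = √(6.9667) = 2.6394

Step 3 — r_{ij} = s_{ij} / (s_i · s_j):
  r[X_1,X_1] = 1 (diagonal).
  r[X_1,X_2] = 2.4 / (1.5166 · 3.0111) = 2.4 / 4.5665 = 0.5256
  r[X_1,X_3] = 0.7 / (1.5166 · 2.6394) = 0.7 / 4.0029 = 0.1749
  r[X_2,X_2] = 1 (diagonal).
  r[X_2,X_3] = 3.3333 / (3.0111 · 2.6394) = 3.3333 / 7.9476 = 0.4194
  r[X_3,X_3] = 1 (diagonal).

R is symmetric with unit diagonal. Assembling:

R = [[1, 0.5256, 0.1749],
 [0.5256, 1, 0.4194],
 [0.1749, 0.4194, 1]]


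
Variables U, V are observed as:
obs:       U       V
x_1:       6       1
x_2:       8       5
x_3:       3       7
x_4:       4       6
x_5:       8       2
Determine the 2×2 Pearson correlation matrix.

Step 1 — column means:
  mean(U) = (6 + 8 + 3 + 4 + 8) / 5 = 29/5 = 5.8
  mean(V) = (1 + 5 + 7 + 6 + 2) / 5 = 21/5 = 4.2

Step 2 — sample variances and covariances s[i,j] = (1/(n-1)) · Σ_k (x_{k,i} - mean_i) · (x_{k,j} - mean_j), with n-1 = 4:
  s[U,U] = ((0.2)·(0.2) + (2.2)·(2.2) + (-2.8)·(-2.8) + (-1.8)·(-1.8) + (2.2)·(2.2)) / 4 = 20.8/4 = 5.2
  s[U,V] = ((0.2)·(-3.2) + (2.2)·(0.8) + (-2.8)·(2.8) + (-1.8)·(1.8) + (2.2)·(-2.2)) / 4 = -14.8/4 = -3.7
  s[V,V] = ((-3.2)·(-3.2) + (0.8)·(0.8) + (2.8)·(2.8) + (1.8)·(1.8) + (-2.2)·(-2.2)) / 4 = 26.8/4 = 6.7
  Sample standard deviations s_i = √(s[i,i]):
  s(U) = √(5.2) = 2.2804
  s(V) = √(6.7) = 2.5884

Step 3 — r_{ij} = s_{ij} / (s_i · s_j):
  r[U,U] = 1 (diagonal).
  r[U,V] = -3.7 / (2.2804 · 2.5884) = -3.7 / 5.9025 = -0.6268
  r[V,V] = 1 (diagonal).

R is symmetric with unit diagonal. Assembling:

R = [[1, -0.6268],
 [-0.6268, 1]]


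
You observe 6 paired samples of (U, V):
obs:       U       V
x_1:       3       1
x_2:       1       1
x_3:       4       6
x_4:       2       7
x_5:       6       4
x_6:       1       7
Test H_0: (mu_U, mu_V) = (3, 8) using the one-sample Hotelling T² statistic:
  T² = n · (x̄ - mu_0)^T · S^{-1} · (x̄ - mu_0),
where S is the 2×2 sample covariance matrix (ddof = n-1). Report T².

Step 1 — sample mean vector:
  mean(U) = (3 + 1 + 4 + 2 + 6 + 1) / 6 = 17/6 = 2.8333
  mean(V) = (1 + 1 + 6 + 7 + 4 + 7) / 6 = 26/6 = 4.3333
  x̄ = (2.8333, 4.3333),  deviation x̄ - mu_0 = (2.8333, 4.3333) - (3, 8) = (-0.1667, -3.6667).

Step 2 — sample covariance matrix, S[i,j] = (1/(n-1)) · Σ_k (x_{k,i} - mean_i) · (x_{k,j} - mean_j), divisor n-1 = 5:
  S[U,U] = ((0.1667)·(0.1667) + (-1.8333)·(-1.8333) + (1.1667)·(1.1667) + (-0.8333)·(-0.8333) + (3.1667)·(3.1667) + (-1.8333)·(-1.8333)) / 5 = 18.8333/5 = 3.7667
  S[U,V] = ((0.1667)·(-3.3333) + (-1.8333)·(-3.3333) + (1.1667)·(1.6667) + (-0.8333)·(2.6667) + (3.1667)·(-0.3333) + (-1.8333)·(2.6667)) / 5 = -0.6667/5 = -0.1333
  S[V,V] = ((-3.3333)·(-3.3333) + (-3.3333)·(-3.3333) + (1.6667)·(1.6667) + (2.6667)·(2.6667) + (-0.3333)·(-0.3333) + (2.6667)·(2.6667)) / 5 = 39.3333/5 = 7.8667
  S = [[3.7667, -0.1333],
 [-0.1333, 7.8667]].

Step 3 — invert S. det(S) = 3.7667·7.8667 - (-0.1333)² = 29.6133.
  S^{-1} = (1/det) · [[d, -b], [-b, a]] = [[0.2656, 0.0045],
 [0.0045, 0.1272]].

Step 4 — quadratic form (x̄ - mu_0)^T · S^{-1} · (x̄ - mu_0):
  S^{-1} · (x̄ - mu_0) = (-0.0608, -0.4671),
  (x̄ - mu_0)^T · [...] = (-0.1667)·(-0.0608) + (-3.6667)·(-0.4671) = 1.7229.

Step 5 — scale by n: T² = 6 · 1.7229 = 10.3377.

T² ≈ 10.3377


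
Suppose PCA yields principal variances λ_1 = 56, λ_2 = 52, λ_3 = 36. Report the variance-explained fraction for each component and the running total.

Step 1 — total variance = trace(Sigma) = Σ λ_i = 56 + 52 + 36 = 144.

Step 2 — fraction explained by component i = λ_i / Σ λ:
  PC1: 56/144 = 0.3889
  PC2: 52/144 = 0.3611
  PC3: 36/144 = 0.25

Step 3 — cumulative fraction after k components = (λ_1 + ... + λ_k) / Σ λ:
  k = 1: 56/144 = 0.3889
  k = 2: (56 + 52)/144 = 108/144 = 0.75
  k = 3: (56 + 52 + 36)/144 = 144/144 = 1

Summary (fraction, with percent):

explained: PC1 0.3889 (38.89%), PC2 0.3611 (36.11%), PC3 0.25 (25%);  cumulative: 0.3889, 0.75, 1


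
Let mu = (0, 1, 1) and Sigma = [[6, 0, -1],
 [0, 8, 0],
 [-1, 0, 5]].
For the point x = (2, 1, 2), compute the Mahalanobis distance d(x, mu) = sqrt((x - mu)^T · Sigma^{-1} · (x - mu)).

Step 1 — centre the observation: (x - mu) = (2, 0, 1).

Step 2 — invert Sigma (cofactor / det for 3×3, or solve directly):
  Sigma^{-1} = [[0.1724, 0, 0.0345],
 [0, 0.125, 0],
 [0.0345, 0, 0.2069]].

Step 3 — form the quadratic (x - mu)^T · Sigma^{-1} · (x - mu):
  Sigma^{-1} · (x - mu) = (0.3793, 0, 0.2759).
  (x - mu)^T · [Sigma^{-1} · (x - mu)] = (2)·(0.3793) + (0)·(0) + (1)·(0.2759) = 1.0345.

Step 4 — take square root: d = √(1.0345) ≈ 1.0171.

d(x, mu) = √(1.0345) ≈ 1.0171


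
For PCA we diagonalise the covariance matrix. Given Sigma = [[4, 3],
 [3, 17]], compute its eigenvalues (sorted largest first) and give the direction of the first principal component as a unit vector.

Step 1 — characteristic polynomial of 2×2 Sigma:
  det(Sigma - λI) = λ² - trace · λ + det = 0.
  trace = 4 + 17 = 21, det = 4·17 - (3)² = 59.
Step 2 — discriminant:
  Δ = trace² - 4·det = 441 - 236 = 205.
Step 3 — eigenvalues:
  λ = (trace ± √Δ)/2 = (21 ± 14.3178)/2,
  λ_1 = 17.6589,  λ_2 = 3.3411.

Step 4 — unit eigenvector for λ_1: solve (Sigma - λ_1 I)v = 0. First row:
  (4 - 17.6589)·v_x + (3)·v_y = 0, i.e. (-13.6589)·v_x + (3)·v_y = 0,
  so v ∝ (b, λ_1 - a) = (3, 13.6589) = u.
  ||u|| = √((3)² + (13.6589)²) = √(195.5658) ≈ 13.9845,
  v_1 = u/||u|| ≈ (0.2145, 0.9767) (||v_1|| = 1).

λ_1 = 17.6589,  λ_2 = 3.3411;  v_1 ≈ (0.2145, 0.9767)


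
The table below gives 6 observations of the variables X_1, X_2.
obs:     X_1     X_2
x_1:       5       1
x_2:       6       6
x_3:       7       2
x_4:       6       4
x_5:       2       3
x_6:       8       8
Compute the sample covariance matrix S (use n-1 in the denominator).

Step 1 — column means:
  mean(X_1) = (5 + 6 + 7 + 6 + 2 + 8) / 6 = 34/6 = 5.6667
  mean(X_2) = (1 + 6 + 2 + 4 + 3 + 8) / 6 = 24/6 = 4

Step 2 — sample covariance S[i,j] = (1/(n-1)) · Σ_k (x_{k,i} - mean_i) · (x_{k,j} - mean_j), with n-1 = 5.
  S[X_1,X_1] = ((-0.6667)·(-0.6667) + (0.3333)·(0.3333) + (1.3333)·(1.3333) + (0.3333)·(0.3333) + (-3.6667)·(-3.6667) + (2.3333)·(2.3333)) / 5 = 21.3333/5 = 4.2667
  S[X_1,X_2] = ((-0.6667)·(-3) + (0.3333)·(2) + (1.3333)·(-2) + (0.3333)·(0) + (-3.6667)·(-1) + (2.3333)·(4)) / 5 = 13/5 = 2.6
  S[X_2,X_2] = ((-3)·(-3) + (2)·(2) + (-2)·(-2) + (0)·(0) + (-1)·(-1) + (4)·(4)) / 5 = 34/5 = 6.8

S is symmetric (S[j,i] = S[i,j]). Assembling:

S = [[4.2667, 2.6],
 [2.6, 6.8]]


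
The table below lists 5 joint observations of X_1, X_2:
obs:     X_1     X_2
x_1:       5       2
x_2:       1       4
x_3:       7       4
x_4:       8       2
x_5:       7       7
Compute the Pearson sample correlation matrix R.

Step 1 — column means:
  mean(X_1) = (5 + 1 + 7 + 8 + 7) / 5 = 28/5 = 5.6
  mean(X_2) = (2 + 4 + 4 + 2 + 7) / 5 = 19/5 = 3.8

Step 2 — sample variances and covariances s[i,j] = (1/(n-1)) · Σ_k (x_{k,i} - mean_i) · (x_{k,j} - mean_j), with n-1 = 4:
  s[X_1,X_1] = ((-0.6)·(-0.6) + (-4.6)·(-4.6) + (1.4)·(1.4) + (2.4)·(2.4) + (1.4)·(1.4)) / 4 = 31.2/4 = 7.8
  s[X_1,X_2] = ((-0.6)·(-1.8) + (-4.6)·(0.2) + (1.4)·(0.2) + (2.4)·(-1.8) + (1.4)·(3.2)) / 4 = 0.6/4 = 0.15
  s[X_2,X_2] = ((-1.8)·(-1.8) + (0.2)·(0.2) + (0.2)·(0.2) + (-1.8)·(-1.8) + (3.2)·(3.2)) / 4 = 16.8/4 = 4.2
  Sample standard deviations s_i = √(s[i,i]):
  s(X_1) = √(7.8) = 2.7928
  s(X_2) = √(4.2) = 2.0494

Step 3 — r_{ij} = s_{ij} / (s_i · s_j):
  r[X_1,X_1] = 1 (diagonal).
  r[X_1,X_2] = 0.15 / (2.7928 · 2.0494) = 0.15 / 5.7236 = 0.0262
  r[X_2,X_2] = 1 (diagonal).

R is symmetric with unit diagonal. Assembling:

R = [[1, 0.0262],
 [0.0262, 1]]


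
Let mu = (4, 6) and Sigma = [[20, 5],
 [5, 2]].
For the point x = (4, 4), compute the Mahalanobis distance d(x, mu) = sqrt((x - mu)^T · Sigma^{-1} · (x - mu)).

Step 1 — centre the observation: (x - mu) = (0, -2).

Step 2 — invert Sigma. det(Sigma) = 20·2 - (5)² = 15.
  Sigma^{-1} = (1/det) · [[d, -b], [-b, a]] = [[0.1333, -0.3333],
 [-0.3333, 1.3333]].

Step 3 — form the quadratic (x - mu)^T · Sigma^{-1} · (x - mu):
  Sigma^{-1} · (x - mu) = (0.6667, -2.6667).
  (x - mu)^T · [Sigma^{-1} · (x - mu)] = (0)·(0.6667) + (-2)·(-2.6667) = 5.3333.

Step 4 — take square root: d = √(5.3333) ≈ 2.3094.

d(x, mu) = √(5.3333) ≈ 2.3094


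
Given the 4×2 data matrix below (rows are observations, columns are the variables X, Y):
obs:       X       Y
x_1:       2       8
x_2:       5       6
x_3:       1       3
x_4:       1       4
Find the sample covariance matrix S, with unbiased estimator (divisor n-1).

Step 1 — column means:
  mean(X) = (2 + 5 + 1 + 1) / 4 = 9/4 = 2.25
  mean(Y) = (8 + 6 + 3 + 4) / 4 = 21/4 = 5.25

Step 2 — sample covariance S[i,j] = (1/(n-1)) · Σ_k (x_{k,i} - mean_i) · (x_{k,j} - mean_j), with n-1 = 3.
  S[X,X] = ((-0.25)·(-0.25) + (2.75)·(2.75) + (-1.25)·(-1.25) + (-1.25)·(-1.25)) / 3 = 10.75/3 = 3.5833
  S[X,Y] = ((-0.25)·(2.75) + (2.75)·(0.75) + (-1.25)·(-2.25) + (-1.25)·(-1.25)) / 3 = 5.75/3 = 1.9167
  S[Y,Y] = ((2.75)·(2.75) + (0.75)·(0.75) + (-2.25)·(-2.25) + (-1.25)·(-1.25)) / 3 = 14.75/3 = 4.9167

S is symmetric (S[j,i] = S[i,j]). Assembling:

S = [[3.5833, 1.9167],
 [1.9167, 4.9167]]


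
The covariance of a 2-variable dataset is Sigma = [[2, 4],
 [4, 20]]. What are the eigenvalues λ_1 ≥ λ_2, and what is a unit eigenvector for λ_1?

Step 1 — characteristic polynomial of 2×2 Sigma:
  det(Sigma - λI) = λ² - trace · λ + det = 0.
  trace = 2 + 20 = 22, det = 2·20 - (4)² = 24.
Step 2 — discriminant:
  Δ = trace² - 4·det = 484 - 96 = 388.
Step 3 — eigenvalues:
  λ = (trace ± √Δ)/2 = (22 ± 19.6977)/2,
  λ_1 = 20.8489,  λ_2 = 1.1511.

Step 4 — unit eigenvector for λ_1: solve (Sigma - λ_1 I)v = 0. First row:
  (2 - 20.8489)·v_x + (4)·v_y = 0, i.e. (-18.8489)·v_x + (4)·v_y = 0,
  so v ∝ (b, λ_1 - a) = (4, 18.8489) = u.
  ||u|| = √((4)² + (18.8489)²) = √(371.2794) ≈ 19.2686,
  v_1 = u/||u|| ≈ (0.2076, 0.9782) (||v_1|| = 1).

λ_1 = 20.8489,  λ_2 = 1.1511;  v_1 ≈ (0.2076, 0.9782)


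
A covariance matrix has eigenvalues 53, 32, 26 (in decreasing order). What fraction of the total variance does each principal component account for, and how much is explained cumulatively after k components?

Step 1 — total variance = trace(Sigma) = Σ λ_i = 53 + 32 + 26 = 111.

Step 2 — fraction explained by component i = λ_i / Σ λ:
  PC1: 53/111 = 0.4775
  PC2: 32/111 = 0.2883
  PC3: 26/111 = 0.2342

Step 3 — cumulative fraction after k components = (λ_1 + ... + λ_k) / Σ λ:
  k = 1: 53/111 = 0.4775
  k = 2: (53 + 32)/111 = 85/111 = 0.7658
  k = 3: (53 + 32 + 26)/111 = 111/111 = 1

Summary (fraction, with percent):

explained: PC1 0.4775 (47.75%), PC2 0.2883 (28.83%), PC3 0.2342 (23.42%);  cumulative: 0.4775, 0.7658, 1


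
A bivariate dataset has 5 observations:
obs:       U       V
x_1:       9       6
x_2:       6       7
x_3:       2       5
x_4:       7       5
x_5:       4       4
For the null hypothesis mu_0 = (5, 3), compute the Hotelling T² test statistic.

Step 1 — sample mean vector:
  mean(U) = (9 + 6 + 2 + 7 + 4) / 5 = 28/5 = 5.6
  mean(V) = (6 + 7 + 5 + 5 + 4) / 5 = 27/5 = 5.4
  x̄ = (5.6, 5.4),  deviation x̄ - mu_0 = (5.6, 5.4) - (5, 3) = (0.6, 2.4).

Step 2 — sample covariance matrix, S[i,j] = (1/(n-1)) · Σ_k (x_{k,i} - mean_i) · (x_{k,j} - mean_j), divisor n-1 = 4:
  S[U,U] = ((3.4)·(3.4) + (0.4)·(0.4) + (-3.6)·(-3.6) + (1.4)·(1.4) + (-1.6)·(-1.6)) / 4 = 29.2/4 = 7.3
  S[U,V] = ((3.4)·(0.6) + (0.4)·(1.6) + (-3.6)·(-0.4) + (1.4)·(-0.4) + (-1.6)·(-1.4)) / 4 = 5.8/4 = 1.45
  S[V,V] = ((0.6)·(0.6) + (1.6)·(1.6) + (-0.4)·(-0.4) + (-0.4)·(-0.4) + (-1.4)·(-1.4)) / 4 = 5.2/4 = 1.3
  S = [[7.3, 1.45],
 [1.45, 1.3]].

Step 3 — invert S. det(S) = 7.3·1.3 - (1.45)² = 7.3875.
  S^{-1} = (1/det) · [[d, -b], [-b, a]] = [[0.176, -0.1963],
 [-0.1963, 0.9882]].

Step 4 — quadratic form (x̄ - mu_0)^T · S^{-1} · (x̄ - mu_0):
  S^{-1} · (x̄ - mu_0) = (-0.3655, 2.2538),
  (x̄ - mu_0)^T · [...] = (0.6)·(-0.3655) + (2.4)·(2.2538) = 5.1898.

Step 5 — scale by n: T² = 5 · 5.1898 = 25.9492.

T² ≈ 25.9492


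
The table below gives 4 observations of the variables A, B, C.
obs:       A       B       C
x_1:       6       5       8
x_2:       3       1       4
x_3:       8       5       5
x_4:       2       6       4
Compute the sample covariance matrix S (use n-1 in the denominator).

Step 1 — column means:
  mean(A) = (6 + 3 + 8 + 2) / 4 = 19/4 = 4.75
  mean(B) = (5 + 1 + 5 + 6) / 4 = 17/4 = 4.25
  mean(C) = (8 + 4 + 5 + 4) / 4 = 21/4 = 5.25

Step 2 — sample covariance S[i,j] = (1/(n-1)) · Σ_k (x_{k,i} - mean_i) · (x_{k,j} - mean_j), with n-1 = 3.
  S[A,A] = ((1.25)·(1.25) + (-1.75)·(-1.75) + (3.25)·(3.25) + (-2.75)·(-2.75)) / 3 = 22.75/3 = 7.5833
  S[A,B] = ((1.25)·(0.75) + (-1.75)·(-3.25) + (3.25)·(0.75) + (-2.75)·(1.75)) / 3 = 4.25/3 = 1.4167
  S[A,C] = ((1.25)·(2.75) + (-1.75)·(-1.25) + (3.25)·(-0.25) + (-2.75)·(-1.25)) / 3 = 8.25/3 = 2.75
  S[B,B] = ((0.75)·(0.75) + (-3.25)·(-3.25) + (0.75)·(0.75) + (1.75)·(1.75)) / 3 = 14.75/3 = 4.9167
  S[B,C] = ((0.75)·(2.75) + (-3.25)·(-1.25) + (0.75)·(-0.25) + (1.75)·(-1.25)) / 3 = 3.75/3 = 1.25
  S[C,C] = ((2.75)·(2.75) + (-1.25)·(-1.25) + (-0.25)·(-0.25) + (-1.25)·(-1.25)) / 3 = 10.75/3 = 3.5833

S is symmetric (S[j,i] = S[i,j]). Assembling:

S = [[7.5833, 1.4167, 2.75],
 [1.4167, 4.9167, 1.25],
 [2.75, 1.25, 3.5833]]


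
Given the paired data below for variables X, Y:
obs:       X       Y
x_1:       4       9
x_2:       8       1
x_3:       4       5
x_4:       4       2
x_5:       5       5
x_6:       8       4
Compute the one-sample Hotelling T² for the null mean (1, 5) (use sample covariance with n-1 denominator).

Step 1 — sample mean vector:
  mean(X) = (4 + 8 + 4 + 4 + 5 + 8) / 6 = 33/6 = 5.5
  mean(Y) = (9 + 1 + 5 + 2 + 5 + 4) / 6 = 26/6 = 4.3333
  x̄ = (5.5, 4.3333),  deviation x̄ - mu_0 = (5.5, 4.3333) - (1, 5) = (4.5, -0.6667).

Step 2 — sample covariance matrix, S[i,j] = (1/(n-1)) · Σ_k (x_{k,i} - mean_i) · (x_{k,j} - mean_j), divisor n-1 = 5:
  S[X,X] = ((-1.5)·(-1.5) + (2.5)·(2.5) + (-1.5)·(-1.5) + (-1.5)·(-1.5) + (-0.5)·(-0.5) + (2.5)·(2.5)) / 5 = 19.5/5 = 3.9
  S[X,Y] = ((-1.5)·(4.6667) + (2.5)·(-3.3333) + (-1.5)·(0.6667) + (-1.5)·(-2.3333) + (-0.5)·(0.6667) + (2.5)·(-0.3333)) / 5 = -14/5 = -2.8
  S[Y,Y] = ((4.6667)·(4.6667) + (-3.3333)·(-3.3333) + (0.6667)·(0.6667) + (-2.3333)·(-2.3333) + (0.6667)·(0.6667) + (-0.3333)·(-0.3333)) / 5 = 39.3333/5 = 7.8667
  S = [[3.9, -2.8],
 [-2.8, 7.8667]].

Step 3 — invert S. det(S) = 3.9·7.8667 - (-2.8)² = 22.84.
  S^{-1} = (1/det) · [[d, -b], [-b, a]] = [[0.3444, 0.1226],
 [0.1226, 0.1708]].

Step 4 — quadratic form (x̄ - mu_0)^T · S^{-1} · (x̄ - mu_0):
  S^{-1} · (x̄ - mu_0) = (1.4682, 0.4378),
  (x̄ - mu_0)^T · [...] = (4.5)·(1.4682) + (-0.6667)·(0.4378) = 6.3149.

Step 5 — scale by n: T² = 6 · 6.3149 = 37.8897.

T² ≈ 37.8897


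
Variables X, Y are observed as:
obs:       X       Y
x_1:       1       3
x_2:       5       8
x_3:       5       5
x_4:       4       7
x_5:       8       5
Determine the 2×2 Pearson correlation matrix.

Step 1 — column means:
  mean(X) = (1 + 5 + 5 + 4 + 8) / 5 = 23/5 = 4.6
  mean(Y) = (3 + 8 + 5 + 7 + 5) / 5 = 28/5 = 5.6

Step 2 — sample variances and covariances s[i,j] = (1/(n-1)) · Σ_k (x_{k,i} - mean_i) · (x_{k,j} - mean_j), with n-1 = 4:
  s[X,X] = ((-3.6)·(-3.6) + (0.4)·(0.4) + (0.4)·(0.4) + (-0.6)·(-0.6) + (3.4)·(3.4)) / 4 = 25.2/4 = 6.3
  s[X,Y] = ((-3.6)·(-2.6) + (0.4)·(2.4) + (0.4)·(-0.6) + (-0.6)·(1.4) + (3.4)·(-0.6)) / 4 = 7.2/4 = 1.8
  s[Y,Y] = ((-2.6)·(-2.6) + (2.4)·(2.4) + (-0.6)·(-0.6) + (1.4)·(1.4) + (-0.6)·(-0.6)) / 4 = 15.2/4 = 3.8
  Sample standard deviations s_i = √(s[i,i]):
  s(X) = √(6.3) = 2.51
  s(Y) = √(3.8) = 1.9494

Step 3 — r_{ij} = s_{ij} / (s_i · s_j):
  r[X,X] = 1 (diagonal).
  r[X,Y] = 1.8 / (2.51 · 1.9494) = 1.8 / 4.8929 = 0.3679
  r[Y,Y] = 1 (diagonal).

R is symmetric with unit diagonal. Assembling:

R = [[1, 0.3679],
 [0.3679, 1]]


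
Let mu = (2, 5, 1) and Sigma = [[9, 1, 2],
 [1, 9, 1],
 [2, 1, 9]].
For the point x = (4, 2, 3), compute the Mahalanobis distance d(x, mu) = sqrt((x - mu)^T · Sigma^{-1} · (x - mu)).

Step 1 — centre the observation: (x - mu) = (2, -3, 2).

Step 2 — invert Sigma (cofactor / det for 3×3, or solve directly):
  Sigma^{-1} = [[0.1178, -0.0103, -0.025],
 [-0.0103, 0.1134, -0.0103],
 [-0.025, -0.0103, 0.1178]].

Step 3 — form the quadratic (x - mu)^T · Sigma^{-1} · (x - mu):
  Sigma^{-1} · (x - mu) = (0.2165, -0.3814, 0.2165).
  (x - mu)^T · [Sigma^{-1} · (x - mu)] = (2)·(0.2165) + (-3)·(-0.3814) + (2)·(0.2165) = 2.0103.

Step 4 — take square root: d = √(2.0103) ≈ 1.4179.

d(x, mu) = √(2.0103) ≈ 1.4179


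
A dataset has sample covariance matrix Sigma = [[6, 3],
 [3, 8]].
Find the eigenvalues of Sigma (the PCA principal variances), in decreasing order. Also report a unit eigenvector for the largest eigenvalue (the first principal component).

Step 1 — characteristic polynomial of 2×2 Sigma:
  det(Sigma - λI) = λ² - trace · λ + det = 0.
  trace = 6 + 8 = 14, det = 6·8 - (3)² = 39.
Step 2 — discriminant:
  Δ = trace² - 4·det = 196 - 156 = 40.
Step 3 — eigenvalues:
  λ = (trace ± √Δ)/2 = (14 ± 6.3246)/2,
  λ_1 = 10.1623,  λ_2 = 3.8377.

Step 4 — unit eigenvector for λ_1: solve (Sigma - λ_1 I)v = 0. First row:
  (6 - 10.1623)·v_x + (3)·v_y = 0, i.e. (-4.1623)·v_x + (3)·v_y = 0,
  so v ∝ (b, λ_1 - a) = (3, 4.1623) = u.
  ||u|| = √((3)² + (4.1623)²) = √(26.3246) ≈ 5.1307,
  v_1 = u/||u|| ≈ (0.5847, 0.8112) (||v_1|| = 1).

λ_1 = 10.1623,  λ_2 = 3.8377;  v_1 ≈ (0.5847, 0.8112)


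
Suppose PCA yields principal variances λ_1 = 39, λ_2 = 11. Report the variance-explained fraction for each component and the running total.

Step 1 — total variance = trace(Sigma) = Σ λ_i = 39 + 11 = 50.

Step 2 — fraction explained by component i = λ_i / Σ λ:
  PC1: 39/50 = 0.78
  PC2: 11/50 = 0.22

Step 3 — cumulative fraction after k components = (λ_1 + ... + λ_k) / Σ λ:
  k = 1: 39/50 = 0.78
  k = 2: (39 + 11)/50 = 50/50 = 1

Summary (fraction, with percent):

explained: PC1 0.78 (78%), PC2 0.22 (22%);  cumulative: 0.78, 1


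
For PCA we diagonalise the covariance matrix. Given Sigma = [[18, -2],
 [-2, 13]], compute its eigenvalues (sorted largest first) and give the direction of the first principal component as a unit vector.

Step 1 — characteristic polynomial of 2×2 Sigma:
  det(Sigma - λI) = λ² - trace · λ + det = 0.
  trace = 18 + 13 = 31, det = 18·13 - (-2)² = 230.
Step 2 — discriminant:
  Δ = trace² - 4·det = 961 - 920 = 41.
Step 3 — eigenvalues:
  λ = (trace ± √Δ)/2 = (31 ± 6.4031)/2,
  λ_1 = 18.7016,  λ_2 = 12.2984.

Step 4 — unit eigenvector for λ_1: solve (Sigma - λ_1 I)v = 0. First row:
  (18 - 18.7016)·v_x + (-2)·v_y = 0, i.e. (-0.7016)·v_x + (-2)·v_y = 0,
  so v ∝ (b, λ_1 - a) = (-2, 0.7016); multiply by -1 so the first entry is positive: u = (2, -0.7016).
  ||u|| = √((2)² + (-0.7016)²) = √(4.4922) ≈ 2.1195,
  v_1 = u/||u|| ≈ (0.9436, -0.331) (||v_1|| = 1).

λ_1 = 18.7016,  λ_2 = 12.2984;  v_1 ≈ (0.9436, -0.331)


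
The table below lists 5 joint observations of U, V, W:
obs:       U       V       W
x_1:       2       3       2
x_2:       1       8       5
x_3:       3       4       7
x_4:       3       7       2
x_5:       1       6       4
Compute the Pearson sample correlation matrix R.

Step 1 — column means:
  mean(U) = (2 + 1 + 3 + 3 + 1) / 5 = 10/5 = 2
  mean(V) = (3 + 8 + 4 + 7 + 6) / 5 = 28/5 = 5.6
  mean(W) = (2 + 5 + 7 + 2 + 4) / 5 = 20/5 = 4

Step 2 — sample variances and covariances s[i,j] = (1/(n-1)) · Σ_k (x_{k,i} - mean_i) · (x_{k,j} - mean_j), with n-1 = 4:
  s[U,U] = ((0)·(0) + (-1)·(-1) + (1)·(1) + (1)·(1) + (-1)·(-1)) / 4 = 4/4 = 1
  s[U,V] = ((0)·(-2.6) + (-1)·(2.4) + (1)·(-1.6) + (1)·(1.4) + (-1)·(0.4)) / 4 = -3/4 = -0.75
  s[U,W] = ((0)·(-2) + (-1)·(1) + (1)·(3) + (1)·(-2) + (-1)·(0)) / 4 = 0/4 = 0
  s[V,V] = ((-2.6)·(-2.6) + (2.4)·(2.4) + (-1.6)·(-1.6) + (1.4)·(1.4) + (0.4)·(0.4)) / 4 = 17.2/4 = 4.3
  s[V,W] = ((-2.6)·(-2) + (2.4)·(1) + (-1.6)·(3) + (1.4)·(-2) + (0.4)·(0)) / 4 = 0/4 = 0
  s[W,W] = ((-2)·(-2) + (1)·(1) + (3)·(3) + (-2)·(-2) + (0)·(0)) / 4 = 18/4 = 4.5
  Sample standard deviations s_i = √(s[i,i]):
  s(U) = √(1) = 1
  s(V) = √(4.3) = 2.0736
  s(W) = √(4.5) = 2.1213

Step 3 — r_{ij} = s_{ij} / (s_i · s_j):
  r[U,U] = 1 (diagonal).
  r[U,V] = -0.75 / (1 · 2.0736) = -0.75 / 2.0736 = -0.3617
  r[U,W] = 0 / (1 · 2.1213) = 0 / 2.1213 = 0
  r[V,V] = 1 (diagonal).
  r[V,W] = 0 / (2.0736 · 2.1213) = 0 / 4.3989 = 0
  r[W,W] = 1 (diagonal).

R is symmetric with unit diagonal. Assembling:

R = [[1, -0.3617, 0],
 [-0.3617, 1, 0],
 [0, 0, 1]]


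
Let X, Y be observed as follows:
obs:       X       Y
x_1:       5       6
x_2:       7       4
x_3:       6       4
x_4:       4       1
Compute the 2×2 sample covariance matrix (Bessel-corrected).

Step 1 — column means:
  mean(X) = (5 + 7 + 6 + 4) / 4 = 22/4 = 5.5
  mean(Y) = (6 + 4 + 4 + 1) / 4 = 15/4 = 3.75

Step 2 — sample covariance S[i,j] = (1/(n-1)) · Σ_k (x_{k,i} - mean_i) · (x_{k,j} - mean_j), with n-1 = 3.
  S[X,X] = ((-0.5)·(-0.5) + (1.5)·(1.5) + (0.5)·(0.5) + (-1.5)·(-1.5)) / 3 = 5/3 = 1.6667
  S[X,Y] = ((-0.5)·(2.25) + (1.5)·(0.25) + (0.5)·(0.25) + (-1.5)·(-2.75)) / 3 = 3.5/3 = 1.1667
  S[Y,Y] = ((2.25)·(2.25) + (0.25)·(0.25) + (0.25)·(0.25) + (-2.75)·(-2.75)) / 3 = 12.75/3 = 4.25

S is symmetric (S[j,i] = S[i,j]). Assembling:

S = [[1.6667, 1.1667],
 [1.1667, 4.25]]


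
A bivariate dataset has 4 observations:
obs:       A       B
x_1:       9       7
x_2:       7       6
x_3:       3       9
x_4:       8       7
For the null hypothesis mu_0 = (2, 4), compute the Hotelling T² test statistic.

Step 1 — sample mean vector:
  mean(A) = (9 + 7 + 3 + 8) / 4 = 27/4 = 6.75
  mean(B) = (7 + 6 + 9 + 7) / 4 = 29/4 = 7.25
  x̄ = (6.75, 7.25),  deviation x̄ - mu_0 = (6.75, 7.25) - (2, 4) = (4.75, 3.25).

Step 2 — sample covariance matrix, S[i,j] = (1/(n-1)) · Σ_k (x_{k,i} - mean_i) · (x_{k,j} - mean_j), divisor n-1 = 3:
  S[A,A] = ((2.25)·(2.25) + (0.25)·(0.25) + (-3.75)·(-3.75) + (1.25)·(1.25)) / 3 = 20.75/3 = 6.9167
  S[A,B] = ((2.25)·(-0.25) + (0.25)·(-1.25) + (-3.75)·(1.75) + (1.25)·(-0.25)) / 3 = -7.75/3 = -2.5833
  S[B,B] = ((-0.25)·(-0.25) + (-1.25)·(-1.25) + (1.75)·(1.75) + (-0.25)·(-0.25)) / 3 = 4.75/3 = 1.5833
  S = [[6.9167, -2.5833],
 [-2.5833, 1.5833]].

Step 3 — invert S. det(S) = 6.9167·1.5833 - (-2.5833)² = 4.2778.
  S^{-1} = (1/det) · [[d, -b], [-b, a]] = [[0.3701, 0.6039],
 [0.6039, 1.6169]].

Step 4 — quadratic form (x̄ - mu_0)^T · S^{-1} · (x̄ - mu_0):
  S^{-1} · (x̄ - mu_0) = (3.7208, 8.1234),
  (x̄ - mu_0)^T · [...] = (4.75)·(3.7208) + (3.25)·(8.1234) = 44.0747.

Step 5 — scale by n: T² = 4 · 44.0747 = 176.2987.

T² ≈ 176.2987


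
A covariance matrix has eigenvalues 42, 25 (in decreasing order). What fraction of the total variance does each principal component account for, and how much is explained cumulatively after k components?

Step 1 — total variance = trace(Sigma) = Σ λ_i = 42 + 25 = 67.

Step 2 — fraction explained by component i = λ_i / Σ λ:
  PC1: 42/67 = 0.6269
  PC2: 25/67 = 0.3731

Step 3 — cumulative fraction after k components = (λ_1 + ... + λ_k) / Σ λ:
  k = 1: 42/67 = 0.6269
  k = 2: (42 + 25)/67 = 67/67 = 1

Summary (fraction, with percent):

explained: PC1 0.6269 (62.69%), PC2 0.3731 (37.31%);  cumulative: 0.6269, 1


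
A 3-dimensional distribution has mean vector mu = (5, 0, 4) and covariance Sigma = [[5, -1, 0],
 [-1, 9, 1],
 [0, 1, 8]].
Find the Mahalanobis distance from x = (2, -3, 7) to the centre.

Step 1 — centre the observation: (x - mu) = (-3, -3, 3).

Step 2 — invert Sigma (cofactor / det for 3×3, or solve directly):
  Sigma^{-1} = [[0.2046, 0.0231, -0.0029],
 [0.0231, 0.1153, -0.0144],
 [-0.0029, -0.0144, 0.1268]].

Step 3 — form the quadratic (x - mu)^T · Sigma^{-1} · (x - mu):
  Sigma^{-1} · (x - mu) = (-0.6916, -0.4582, 0.4323).
  (x - mu)^T · [Sigma^{-1} · (x - mu)] = (-3)·(-0.6916) + (-3)·(-0.4582) + (3)·(0.4323) = 4.7464.

Step 4 — take square root: d = √(4.7464) ≈ 2.1786.

d(x, mu) = √(4.7464) ≈ 2.1786


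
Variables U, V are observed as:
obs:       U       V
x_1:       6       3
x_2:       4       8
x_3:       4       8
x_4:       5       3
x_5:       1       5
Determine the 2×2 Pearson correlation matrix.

Step 1 — column means:
  mean(U) = (6 + 4 + 4 + 5 + 1) / 5 = 20/5 = 4
  mean(V) = (3 + 8 + 8 + 3 + 5) / 5 = 27/5 = 5.4

Step 2 — sample variances and covariances s[i,j] = (1/(n-1)) · Σ_k (x_{k,i} - mean_i) · (x_{k,j} - mean_j), with n-1 = 4:
  s[U,U] = ((2)·(2) + (0)·(0) + (0)·(0) + (1)·(1) + (-3)·(-3)) / 4 = 14/4 = 3.5
  s[U,V] = ((2)·(-2.4) + (0)·(2.6) + (0)·(2.6) + (1)·(-2.4) + (-3)·(-0.4)) / 4 = -6/4 = -1.5
  s[V,V] = ((-2.4)·(-2.4) + (2.6)·(2.6) + (2.6)·(2.6) + (-2.4)·(-2.4) + (-0.4)·(-0.4)) / 4 = 25.2/4 = 6.3
  Sample standard deviations s_i = √(s[i,i]):
  s(U) = √(3.5) = 1.8708
  s(V) = √(6.3) = 2.51

Step 3 — r_{ij} = s_{ij} / (s_i · s_j):
  r[U,U] = 1 (diagonal).
  r[U,V] = -1.5 / (1.8708 · 2.51) = -1.5 / 4.6957 = -0.3194
  r[V,V] = 1 (diagonal).

R is symmetric with unit diagonal. Assembling:

R = [[1, -0.3194],
 [-0.3194, 1]]


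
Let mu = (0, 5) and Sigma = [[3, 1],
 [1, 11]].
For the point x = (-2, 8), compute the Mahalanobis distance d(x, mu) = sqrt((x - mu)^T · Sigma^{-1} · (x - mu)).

Step 1 — centre the observation: (x - mu) = (-2, 3).

Step 2 — invert Sigma. det(Sigma) = 3·11 - (1)² = 32.
  Sigma^{-1} = (1/det) · [[d, -b], [-b, a]] = [[0.3438, -0.0312],
 [-0.0312, 0.0938]].

Step 3 — form the quadratic (x - mu)^T · Sigma^{-1} · (x - mu):
  Sigma^{-1} · (x - mu) = (-0.7812, 0.3438).
  (x - mu)^T · [Sigma^{-1} · (x - mu)] = (-2)·(-0.7812) + (3)·(0.3438) = 2.5938.

Step 4 — take square root: d = √(2.5938) ≈ 1.6105.

d(x, mu) = √(2.5938) ≈ 1.6105


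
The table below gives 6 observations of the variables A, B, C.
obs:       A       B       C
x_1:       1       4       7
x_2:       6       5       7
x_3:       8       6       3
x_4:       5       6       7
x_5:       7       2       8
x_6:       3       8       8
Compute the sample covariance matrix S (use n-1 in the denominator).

Step 1 — column means:
  mean(A) = (1 + 6 + 8 + 5 + 7 + 3) / 6 = 30/6 = 5
  mean(B) = (4 + 5 + 6 + 6 + 2 + 8) / 6 = 31/6 = 5.1667
  mean(C) = (7 + 7 + 3 + 7 + 8 + 8) / 6 = 40/6 = 6.6667

Step 2 — sample covariance S[i,j] = (1/(n-1)) · Σ_k (x_{k,i} - mean_i) · (x_{k,j} - mean_j), with n-1 = 5.
  S[A,A] = ((-4)·(-4) + (1)·(1) + (3)·(3) + (0)·(0) + (2)·(2) + (-2)·(-2)) / 5 = 34/5 = 6.8
  S[A,B] = ((-4)·(-1.1667) + (1)·(-0.1667) + (3)·(0.8333) + (0)·(0.8333) + (2)·(-3.1667) + (-2)·(2.8333)) / 5 = -5/5 = -1
  S[A,C] = ((-4)·(0.3333) + (1)·(0.3333) + (3)·(-3.6667) + (0)·(0.3333) + (2)·(1.3333) + (-2)·(1.3333)) / 5 = -12/5 = -2.4
  S[B,B] = ((-1.1667)·(-1.1667) + (-0.1667)·(-0.1667) + (0.8333)·(0.8333) + (0.8333)·(0.8333) + (-3.1667)·(-3.1667) + (2.8333)·(2.8333)) / 5 = 20.8333/5 = 4.1667
  S[B,C] = ((-1.1667)·(0.3333) + (-0.1667)·(0.3333) + (0.8333)·(-3.6667) + (0.8333)·(0.3333) + (-3.1667)·(1.3333) + (2.8333)·(1.3333)) / 5 = -3.6667/5 = -0.7333
  S[C,C] = ((0.3333)·(0.3333) + (0.3333)·(0.3333) + (-3.6667)·(-3.6667) + (0.3333)·(0.3333) + (1.3333)·(1.3333) + (1.3333)·(1.3333)) / 5 = 17.3333/5 = 3.4667

S is symmetric (S[j,i] = S[i,j]). Assembling:

S = [[6.8, -1, -2.4],
 [-1, 4.1667, -0.7333],
 [-2.4, -0.7333, 3.4667]]


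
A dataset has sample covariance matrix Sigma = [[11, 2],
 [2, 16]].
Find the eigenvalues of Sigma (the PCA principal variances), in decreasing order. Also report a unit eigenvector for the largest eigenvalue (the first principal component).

Step 1 — characteristic polynomial of 2×2 Sigma:
  det(Sigma - λI) = λ² - trace · λ + det = 0.
  trace = 11 + 16 = 27, det = 11·16 - (2)² = 172.
Step 2 — discriminant:
  Δ = trace² - 4·det = 729 - 688 = 41.
Step 3 — eigenvalues:
  λ = (trace ± √Δ)/2 = (27 ± 6.4031)/2,
  λ_1 = 16.7016,  λ_2 = 10.2984.

Step 4 — unit eigenvector for λ_1: solve (Sigma - λ_1 I)v = 0. First row:
  (11 - 16.7016)·v_x + (2)·v_y = 0, i.e. (-5.7016)·v_x + (2)·v_y = 0,
  so v ∝ (b, λ_1 - a) = (2, 5.7016) = u.
  ||u|| = √((2)² + (5.7016)²) = √(36.5078) ≈ 6.0422,
  v_1 = u/||u|| ≈ (0.331, 0.9436) (||v_1|| = 1).

λ_1 = 16.7016,  λ_2 = 10.2984;  v_1 ≈ (0.331, 0.9436)


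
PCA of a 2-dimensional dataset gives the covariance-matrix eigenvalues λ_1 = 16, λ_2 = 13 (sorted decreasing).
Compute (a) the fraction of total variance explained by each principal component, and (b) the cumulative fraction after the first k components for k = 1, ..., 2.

Step 1 — total variance = trace(Sigma) = Σ λ_i = 16 + 13 = 29.

Step 2 — fraction explained by component i = λ_i / Σ λ:
  PC1: 16/29 = 0.5517
  PC2: 13/29 = 0.4483

Step 3 — cumulative fraction after k components = (λ_1 + ... + λ_k) / Σ λ:
  k = 1: 16/29 = 0.5517
  k = 2: (16 + 13)/29 = 29/29 = 1

Summary (fraction, with percent):

explained: PC1 0.5517 (55.17%), PC2 0.4483 (44.83%);  cumulative: 0.5517, 1


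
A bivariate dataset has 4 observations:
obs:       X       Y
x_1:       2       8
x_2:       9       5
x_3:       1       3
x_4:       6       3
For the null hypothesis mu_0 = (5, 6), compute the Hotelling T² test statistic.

Step 1 — sample mean vector:
  mean(X) = (2 + 9 + 1 + 6) / 4 = 18/4 = 4.5
  mean(Y) = (8 + 5 + 3 + 3) / 4 = 19/4 = 4.75
  x̄ = (4.5, 4.75),  deviation x̄ - mu_0 = (4.5, 4.75) - (5, 6) = (-0.5, -1.25).

Step 2 — sample covariance matrix, S[i,j] = (1/(n-1)) · Σ_k (x_{k,i} - mean_i) · (x_{k,j} - mean_j), divisor n-1 = 3:
  S[X,X] = ((-2.5)·(-2.5) + (4.5)·(4.5) + (-3.5)·(-3.5) + (1.5)·(1.5)) / 3 = 41/3 = 13.6667
  S[X,Y] = ((-2.5)·(3.25) + (4.5)·(0.25) + (-3.5)·(-1.75) + (1.5)·(-1.75)) / 3 = -3.5/3 = -1.1667
  S[Y,Y] = ((3.25)·(3.25) + (0.25)·(0.25) + (-1.75)·(-1.75) + (-1.75)·(-1.75)) / 3 = 16.75/3 = 5.5833
  S = [[13.6667, -1.1667],
 [-1.1667, 5.5833]].

Step 3 — invert S. det(S) = 13.6667·5.5833 - (-1.1667)² = 74.9444.
  S^{-1} = (1/det) · [[d, -b], [-b, a]] = [[0.0745, 0.0156],
 [0.0156, 0.1824]].

Step 4 — quadratic form (x̄ - mu_0)^T · S^{-1} · (x̄ - mu_0):
  S^{-1} · (x̄ - mu_0) = (-0.0567, -0.2357),
  (x̄ - mu_0)^T · [...] = (-0.5)·(-0.0567) + (-1.25)·(-0.2357) = 0.323.

Step 5 — scale by n: T² = 4 · 0.323 = 1.2921.

T² ≈ 1.2921


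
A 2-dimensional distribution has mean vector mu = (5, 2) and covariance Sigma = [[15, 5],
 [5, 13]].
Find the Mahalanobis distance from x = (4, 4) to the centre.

Step 1 — centre the observation: (x - mu) = (-1, 2).

Step 2 — invert Sigma. det(Sigma) = 15·13 - (5)² = 170.
  Sigma^{-1} = (1/det) · [[d, -b], [-b, a]] = [[0.0765, -0.0294],
 [-0.0294, 0.0882]].

Step 3 — form the quadratic (x - mu)^T · Sigma^{-1} · (x - mu):
  Sigma^{-1} · (x - mu) = (-0.1353, 0.2059).
  (x - mu)^T · [Sigma^{-1} · (x - mu)] = (-1)·(-0.1353) + (2)·(0.2059) = 0.5471.

Step 4 — take square root: d = √(0.5471) ≈ 0.7396.

d(x, mu) = √(0.5471) ≈ 0.7396


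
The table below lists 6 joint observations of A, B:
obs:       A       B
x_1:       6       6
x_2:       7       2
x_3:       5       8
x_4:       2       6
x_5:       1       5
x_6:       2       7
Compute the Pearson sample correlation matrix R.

Step 1 — column means:
  mean(A) = (6 + 7 + 5 + 2 + 1 + 2) / 6 = 23/6 = 3.8333
  mean(B) = (6 + 2 + 8 + 6 + 5 + 7) / 6 = 34/6 = 5.6667

Step 2 — sample variances and covariances s[i,j] = (1/(n-1)) · Σ_k (x_{k,i} - mean_i) · (x_{k,j} - mean_j), with n-1 = 5:
  s[A,A] = ((2.1667)·(2.1667) + (3.1667)·(3.1667) + (1.1667)·(1.1667) + (-1.8333)·(-1.8333) + (-2.8333)·(-2.8333) + (-1.8333)·(-1.8333)) / 5 = 30.8333/5 = 6.1667
  s[A,B] = ((2.1667)·(0.3333) + (3.1667)·(-3.6667) + (1.1667)·(2.3333) + (-1.8333)·(0.3333) + (-2.8333)·(-0.6667) + (-1.8333)·(1.3333)) / 5 = -9.3333/5 = -1.8667
  s[B,B] = ((0.3333)·(0.3333) + (-3.6667)·(-3.6667) + (2.3333)·(2.3333) + (0.3333)·(0.3333) + (-0.6667)·(-0.6667) + (1.3333)·(1.3333)) / 5 = 21.3333/5 = 4.2667
  Sample standard deviations s_i = √(s[i,i]):
  s(A) = √(6.1667) = 2.4833
  s(B) = √(4.2667) = 2.0656

Step 3 — r_{ij} = s_{ij} / (s_i · s_j):
  r[A,A] = 1 (diagonal).
  r[A,B] = -1.8667 / (2.4833 · 2.0656) = -1.8667 / 5.1294 = -0.3639
  r[B,B] = 1 (diagonal).

R is symmetric with unit diagonal. Assembling:

R = [[1, -0.3639],
 [-0.3639, 1]]


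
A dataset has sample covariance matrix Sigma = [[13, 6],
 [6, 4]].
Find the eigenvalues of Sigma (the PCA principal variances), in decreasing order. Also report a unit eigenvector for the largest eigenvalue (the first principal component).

Step 1 — characteristic polynomial of 2×2 Sigma:
  det(Sigma - λI) = λ² - trace · λ + det = 0.
  trace = 13 + 4 = 17, det = 13·4 - (6)² = 16.
Step 2 — discriminant:
  Δ = trace² - 4·det = 289 - 64 = 225.
Step 3 — eigenvalues:
  λ = (trace ± √Δ)/2 = (17 ± 15)/2,
  λ_1 = 16,  λ_2 = 1.

Step 4 — unit eigenvector for λ_1: solve (Sigma - λ_1 I)v = 0. First row:
  (13 - 16)·v_x + (6)·v_y = 0, i.e. (-3)·v_x + (6)·v_y = 0,
  so v ∝ (b, λ_1 - a) = (6, 3) = u.
  ||u|| = √((6)² + (3)²) = √(45) ≈ 6.7082,
  v_1 = u/||u|| ≈ (0.8944, 0.4472) (||v_1|| = 1).

λ_1 = 16,  λ_2 = 1;  v_1 ≈ (0.8944, 0.4472)


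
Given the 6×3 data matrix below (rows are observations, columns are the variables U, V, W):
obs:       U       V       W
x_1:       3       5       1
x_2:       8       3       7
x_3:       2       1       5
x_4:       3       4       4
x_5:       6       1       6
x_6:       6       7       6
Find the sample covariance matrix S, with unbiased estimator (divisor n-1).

Step 1 — column means:
  mean(U) = (3 + 8 + 2 + 3 + 6 + 6) / 6 = 28/6 = 4.6667
  mean(V) = (5 + 3 + 1 + 4 + 1 + 7) / 6 = 21/6 = 3.5
  mean(W) = (1 + 7 + 5 + 4 + 6 + 6) / 6 = 29/6 = 4.8333

Step 2 — sample covariance S[i,j] = (1/(n-1)) · Σ_k (x_{k,i} - mean_i) · (x_{k,j} - mean_j), with n-1 = 5.
  S[U,U] = ((-1.6667)·(-1.6667) + (3.3333)·(3.3333) + (-2.6667)·(-2.6667) + (-1.6667)·(-1.6667) + (1.3333)·(1.3333) + (1.3333)·(1.3333)) / 5 = 27.3333/5 = 5.4667
  S[U,V] = ((-1.6667)·(1.5) + (3.3333)·(-0.5) + (-2.6667)·(-2.5) + (-1.6667)·(0.5) + (1.3333)·(-2.5) + (1.3333)·(3.5)) / 5 = 3/5 = 0.6
  S[U,W] = ((-1.6667)·(-3.8333) + (3.3333)·(2.1667) + (-2.6667)·(0.1667) + (-1.6667)·(-0.8333) + (1.3333)·(1.1667) + (1.3333)·(1.1667)) / 5 = 17.6667/5 = 3.5333
  S[V,V] = ((1.5)·(1.5) + (-0.5)·(-0.5) + (-2.5)·(-2.5) + (0.5)·(0.5) + (-2.5)·(-2.5) + (3.5)·(3.5)) / 5 = 27.5/5 = 5.5
  S[V,W] = ((1.5)·(-3.8333) + (-0.5)·(2.1667) + (-2.5)·(0.1667) + (0.5)·(-0.8333) + (-2.5)·(1.1667) + (3.5)·(1.1667)) / 5 = -6.5/5 = -1.3
  S[W,W] = ((-3.8333)·(-3.8333) + (2.1667)·(2.1667) + (0.1667)·(0.1667) + (-0.8333)·(-0.8333) + (1.1667)·(1.1667) + (1.1667)·(1.1667)) / 5 = 22.8333/5 = 4.5667

S is symmetric (S[j,i] = S[i,j]). Assembling:

S = [[5.4667, 0.6, 3.5333],
 [0.6, 5.5, -1.3],
 [3.5333, -1.3, 4.5667]]


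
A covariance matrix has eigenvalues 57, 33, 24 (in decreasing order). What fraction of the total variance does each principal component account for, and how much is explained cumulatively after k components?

Step 1 — total variance = trace(Sigma) = Σ λ_i = 57 + 33 + 24 = 114.

Step 2 — fraction explained by component i = λ_i / Σ λ:
  PC1: 57/114 = 0.5
  PC2: 33/114 = 0.2895
  PC3: 24/114 = 0.2105

Step 3 — cumulative fraction after k components = (λ_1 + ... + λ_k) / Σ λ:
  k = 1: 57/114 = 0.5
  k = 2: (57 + 33)/114 = 90/114 = 0.7895
  k = 3: (57 + 33 + 24)/114 = 114/114 = 1

Summary (fraction, with percent):

explained: PC1 0.5 (50%), PC2 0.2895 (28.95%), PC3 0.2105 (21.05%);  cumulative: 0.5, 0.7895, 1
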